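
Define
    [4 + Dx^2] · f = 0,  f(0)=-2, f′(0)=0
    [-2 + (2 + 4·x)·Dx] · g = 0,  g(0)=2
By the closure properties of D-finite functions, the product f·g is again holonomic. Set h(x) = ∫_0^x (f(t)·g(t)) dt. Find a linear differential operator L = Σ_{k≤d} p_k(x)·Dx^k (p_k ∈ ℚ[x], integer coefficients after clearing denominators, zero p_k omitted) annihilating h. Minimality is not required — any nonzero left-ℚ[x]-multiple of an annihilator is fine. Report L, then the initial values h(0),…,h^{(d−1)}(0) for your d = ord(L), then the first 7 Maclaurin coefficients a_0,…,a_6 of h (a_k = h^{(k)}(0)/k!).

f: a_k = -2, 0, 4, 0, -4/3, 0, 8/45, …
g: a_k = 2, 2, -1, 1, -5/4, 7/4, -21/8, …
h₀=f·g: eliminate ⇒ L₀, order ≤ 2·1.
h=∫₀ˣh₀: take L = L₀·Dx.
L = (7 + 16·x + 16·x^2)·Dx + (-2 - 4·x)·Dx^2 + (1 + 4·x + 4·x^2)·Dx^3  (order 3).
h: a_k = 0, -4, -2, 10/3, 3/2, -5/6, -13/36, …
ICs: h(0) = 0, h′(0) = -4, h′′(0) = -4.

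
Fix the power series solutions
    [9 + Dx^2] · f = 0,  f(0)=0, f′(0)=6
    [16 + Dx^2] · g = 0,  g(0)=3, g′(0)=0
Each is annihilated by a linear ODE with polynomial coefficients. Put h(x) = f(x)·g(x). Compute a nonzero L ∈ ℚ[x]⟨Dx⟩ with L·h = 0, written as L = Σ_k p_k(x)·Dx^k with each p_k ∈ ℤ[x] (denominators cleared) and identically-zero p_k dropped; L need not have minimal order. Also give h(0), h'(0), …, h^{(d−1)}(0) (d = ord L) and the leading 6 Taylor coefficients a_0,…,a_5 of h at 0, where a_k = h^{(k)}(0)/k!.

f: a_k = 0, 6, 0, -9, 0, 81/20, …
g: a_k = 3, 0, -24, 0, 32, 0, …
h₀=f·g: eliminate ⇒ L₀, order ≤ 2·2.
L = 49 + 50·Dx^2 + Dx^4  (order 4).
h: a_k = 0, 18, 0, -171, 0, 8403/20, …
ICs: h(0) = 0, h′(0) = 18, h′′(0) = 0, h′′′(0) = -1026.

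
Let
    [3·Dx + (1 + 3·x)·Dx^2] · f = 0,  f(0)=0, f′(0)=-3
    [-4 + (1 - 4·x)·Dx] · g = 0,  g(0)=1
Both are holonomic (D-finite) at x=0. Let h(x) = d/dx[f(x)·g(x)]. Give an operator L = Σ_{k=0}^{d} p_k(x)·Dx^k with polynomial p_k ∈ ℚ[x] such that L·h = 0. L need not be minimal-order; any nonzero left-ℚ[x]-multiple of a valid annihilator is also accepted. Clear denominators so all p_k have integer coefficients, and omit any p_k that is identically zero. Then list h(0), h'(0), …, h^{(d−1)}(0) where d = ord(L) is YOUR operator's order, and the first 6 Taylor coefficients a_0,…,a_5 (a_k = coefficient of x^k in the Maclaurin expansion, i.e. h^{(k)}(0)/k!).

L = 48 + (6 + 60·x)·Dx + (-1 + x + 12·x^2)·Dx^2  (order 2).
h: a_k = -3, -15, -117, -543, -2958, -67347/5, …
ICs: h(0) = -3, h′(0) = -15.

f: a_k = 0, -3, 9/2, -9, 81/4, -243/5, …
g: a_k = 1, 4, 16, 64, 256, 1024, …
h₀=f·g: eliminate ⇒ L₀, order ≤ 2·1.
h₀' ⇒ L via d/dx closure of L₀.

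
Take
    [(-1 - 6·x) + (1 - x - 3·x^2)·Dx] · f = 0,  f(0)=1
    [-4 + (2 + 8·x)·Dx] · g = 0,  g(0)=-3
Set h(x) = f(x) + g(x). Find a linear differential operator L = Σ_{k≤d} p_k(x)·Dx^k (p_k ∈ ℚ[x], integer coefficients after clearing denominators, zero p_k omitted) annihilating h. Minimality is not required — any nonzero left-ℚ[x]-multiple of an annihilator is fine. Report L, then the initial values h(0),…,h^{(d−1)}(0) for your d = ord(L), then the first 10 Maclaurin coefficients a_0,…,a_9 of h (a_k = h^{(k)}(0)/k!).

L = (-20 - 120·x - 216·x^2 - 360·x^3) + (12 + 74·x + 306·x^2 + 744·x^3 + 900·x^4)·Dx + (1 - 9·x - 73·x^2 - 18·x^3 + 354·x^4 + 360·x^5)·Dx^2  (order 2).
h: a_k = -2, -5, 10, -5, 49, -44, 349, -575, 3082, -7421, …
ICs: h(0) = -2, h′(0) = -5.

f: a_k = 1, 1, 4, 7, 19, 40, 97, 217, 508, 1159, …
g: a_k = -3, -6, 6, -12, 30, -84, 252, -792, 2574, -8580, …
Sum ⇒ L₀ = lclm(L_f,L_g) in ℚ(x)⟨Dx⟩.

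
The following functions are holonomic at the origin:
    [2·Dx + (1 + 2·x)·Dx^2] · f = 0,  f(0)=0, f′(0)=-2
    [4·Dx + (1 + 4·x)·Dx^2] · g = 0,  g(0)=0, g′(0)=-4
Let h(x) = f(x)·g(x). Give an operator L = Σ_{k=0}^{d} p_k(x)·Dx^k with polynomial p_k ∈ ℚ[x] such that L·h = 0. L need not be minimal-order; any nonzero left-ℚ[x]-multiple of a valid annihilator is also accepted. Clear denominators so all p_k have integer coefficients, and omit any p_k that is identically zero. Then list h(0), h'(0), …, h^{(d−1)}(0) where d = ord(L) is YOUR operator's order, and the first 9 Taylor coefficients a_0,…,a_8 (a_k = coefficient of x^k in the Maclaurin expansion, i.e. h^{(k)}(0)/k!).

f: a_k = 0, -2, 2, -8/3, 4, -32/5, 32/3, -128/7, 32, …
g: a_k = 0, -4, 8, -64/3, 64, -1024/5, 2048/3, -16384/7, 8192, …
Sym-product of L_f,L_g gives L₀ (≤ ord 4).
L = (160 + 768·x + 1024·x^2)·Dx + (264 + 2144·x + 5760·x^2 + 5120·x^3)·Dx^2 + (64 + 720·x + 2976·x^2 + 5376·x^3 + 3584·x^4)·Dx^3 + (3 + 44·x + 252·x^2 + 704·x^3 + 960·x^4 + 512·x^5)·Dx^4  (order 4).
h: a_k = 0, 0, 8, -24, 208/3, -208, 29344/45, -10624/5, 150016/21, …
ICs: h(0) = 0, h′(0) = 0, h′′(0) = 16, h′′′(0) = -144.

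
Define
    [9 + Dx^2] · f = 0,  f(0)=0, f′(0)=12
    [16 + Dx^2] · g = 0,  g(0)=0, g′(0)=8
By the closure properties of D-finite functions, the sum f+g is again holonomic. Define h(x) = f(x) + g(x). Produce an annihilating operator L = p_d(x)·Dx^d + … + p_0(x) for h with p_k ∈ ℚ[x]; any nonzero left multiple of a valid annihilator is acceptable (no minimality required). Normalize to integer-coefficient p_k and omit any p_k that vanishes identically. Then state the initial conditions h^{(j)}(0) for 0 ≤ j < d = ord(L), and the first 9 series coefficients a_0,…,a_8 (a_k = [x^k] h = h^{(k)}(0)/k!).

L = 144 + 25·Dx^2 + Dx^4  (order 4).
h: a_k = 0, 20, 0, -118/3, 0, 151/6, 0, -10379/1260, 0, …
ICs: h(0) = 0, h′(0) = 20, h′′(0) = 0, h′′′(0) = -236.

f: a_k = 0, 12, 0, -18, 0, 81/10, 0, -243/140, 0, …
g: a_k = 0, 8, 0, -64/3, 0, 256/15, 0, -2048/315, 0, …
h₀=f+g: left-lcm gives L₀, ord ≤ 4.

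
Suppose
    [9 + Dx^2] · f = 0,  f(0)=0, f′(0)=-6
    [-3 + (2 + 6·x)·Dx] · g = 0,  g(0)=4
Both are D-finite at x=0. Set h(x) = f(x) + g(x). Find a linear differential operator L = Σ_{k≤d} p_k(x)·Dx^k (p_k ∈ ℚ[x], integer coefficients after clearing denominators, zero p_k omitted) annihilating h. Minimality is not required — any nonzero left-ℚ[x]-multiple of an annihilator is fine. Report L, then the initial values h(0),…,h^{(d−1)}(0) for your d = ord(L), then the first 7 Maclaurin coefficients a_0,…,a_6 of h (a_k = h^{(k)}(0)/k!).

f: a_k = 0, -6, 0, 9, 0, -81/20, 0, …
g: a_k = 4, 6, -9/2, 27/4, -405/32, 1701/64, -15309/256, …
L₀ := lclm(L_f,L_g); ord L₀ ≤ 2+1.
L = (-63 - 216·x - 324·x^2) + (18 + 198·x + 648·x^2 + 648·x^3)·Dx + (-7 - 24·x - 36·x^2)·Dx^2 + (2 + 22·x + 72·x^2 + 72·x^3)·Dx^3  (order 3).
h: a_k = 4, 0, -9/2, 63/4, -405/32, 7209/320, -15309/256, …
ICs: h(0) = 4, h′(0) = 0, h′′(0) = -9.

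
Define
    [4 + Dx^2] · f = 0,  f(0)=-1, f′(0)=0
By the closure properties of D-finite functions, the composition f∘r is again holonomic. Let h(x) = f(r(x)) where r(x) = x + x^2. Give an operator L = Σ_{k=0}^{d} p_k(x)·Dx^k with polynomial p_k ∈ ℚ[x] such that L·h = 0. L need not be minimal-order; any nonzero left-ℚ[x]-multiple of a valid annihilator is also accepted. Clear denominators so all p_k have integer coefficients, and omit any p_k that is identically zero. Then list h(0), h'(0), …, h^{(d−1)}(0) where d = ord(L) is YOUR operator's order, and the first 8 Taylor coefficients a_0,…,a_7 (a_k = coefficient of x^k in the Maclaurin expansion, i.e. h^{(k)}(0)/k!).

f: a_k = -1, 0, 2, 0, -2/3, 0, 4/45, 0, …
h₀=f(r): pull back L_f along r ⇒ L₀.
L = (4 + 24·x + 48·x^2 + 32·x^3) - 2·Dx + (1 + 2·x)·Dx^2  (order 2).
h: a_k = -1, 0, 2, 4, 4/3, -8/3, -176/45, -32/15, …
ICs: h(0) = -1, h′(0) = 0.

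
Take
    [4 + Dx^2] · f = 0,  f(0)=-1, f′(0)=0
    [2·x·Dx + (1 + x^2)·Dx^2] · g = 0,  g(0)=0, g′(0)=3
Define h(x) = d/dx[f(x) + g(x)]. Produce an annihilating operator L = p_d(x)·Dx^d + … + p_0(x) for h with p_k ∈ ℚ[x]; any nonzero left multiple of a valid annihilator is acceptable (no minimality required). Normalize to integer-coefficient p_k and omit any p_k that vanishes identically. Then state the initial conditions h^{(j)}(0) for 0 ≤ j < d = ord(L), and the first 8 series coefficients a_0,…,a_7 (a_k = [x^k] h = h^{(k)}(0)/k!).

f: a_k = -1, 0, 2, 0, -2/3, 0, 4/45, 0, …
g: a_k = 0, 3, 0, -1, 0, 3/5, 0, -3/7, …
f+g: L₀ = lclm(L_f,L_g), ord ≤ 2+2.
Derive L from L₀ (diff closure).
L = (-32·x + 80·x^3 + 16·x^5) + (4 + 32·x^2 + 36·x^4 + 8·x^6)·Dx + (-8·x + 20·x^3 + 4·x^5)·Dx^2 + (1 + 8·x^2 + 9·x^4 + 2·x^6)·Dx^3  (order 3).
h: a_k = 3, 4, -3, -8/3, 3, 8/15, -3, -16/315, …
ICs: h(0) = 3, h′(0) = 4, h′′(0) = -6.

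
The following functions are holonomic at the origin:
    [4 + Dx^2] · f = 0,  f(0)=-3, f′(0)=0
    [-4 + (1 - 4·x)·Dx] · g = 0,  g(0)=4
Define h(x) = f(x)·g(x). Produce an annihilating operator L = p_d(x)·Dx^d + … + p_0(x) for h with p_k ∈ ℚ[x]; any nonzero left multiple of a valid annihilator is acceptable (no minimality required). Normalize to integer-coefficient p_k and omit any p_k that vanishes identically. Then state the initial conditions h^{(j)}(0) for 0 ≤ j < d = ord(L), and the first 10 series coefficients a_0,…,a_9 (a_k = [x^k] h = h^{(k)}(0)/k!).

f: a_k = -3, 0, 6, 0, -2, 0, 4/15, 0, -2/105, 0, …
g: a_k = 4, 16, 64, 256, 1024, 4096, 16384, 65536, 262144, 1048576, …
Product ⇒ symmetric product L₀, ord ≤ 2.
L = (-4 + 16·x) + 8·Dx + (-1 + 4·x)·Dx^2  (order 2).
h: a_k = -12, -48, -168, -672, -2696, -10784, -647024/15, -2588096/15, -72466696/105, -289866784/105, …
ICs: h(0) = -12, h′(0) = -48.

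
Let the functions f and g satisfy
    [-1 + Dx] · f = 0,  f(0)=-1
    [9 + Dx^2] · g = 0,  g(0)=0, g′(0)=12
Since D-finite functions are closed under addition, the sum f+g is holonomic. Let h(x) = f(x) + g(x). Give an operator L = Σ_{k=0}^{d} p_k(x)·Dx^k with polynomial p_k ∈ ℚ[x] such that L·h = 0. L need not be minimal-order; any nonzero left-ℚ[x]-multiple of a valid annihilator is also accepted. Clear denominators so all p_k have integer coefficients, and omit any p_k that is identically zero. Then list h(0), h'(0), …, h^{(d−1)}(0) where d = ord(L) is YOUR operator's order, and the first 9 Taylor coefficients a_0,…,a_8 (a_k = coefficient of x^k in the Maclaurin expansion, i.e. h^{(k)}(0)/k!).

f: a_k = -1, -1, -1/2, -1/6, -1/24, -1/120, -1/720, -1/5040, -1/40320, …
g: a_k = 0, 12, 0, -18, 0, 81/10, 0, -243/140, 0, …
f+g: L₀ = lclm(L_f,L_g), ord ≤ 1+2.
L = -9 + 9·Dx - Dx^2 + Dx^3  (order 3).
h: a_k = -1, 11, -1/2, -109/6, -1/24, 971/120, -1/720, -8749/5040, -1/40320, …
ICs: h(0) = -1, h′(0) = 11, h′′(0) = -1.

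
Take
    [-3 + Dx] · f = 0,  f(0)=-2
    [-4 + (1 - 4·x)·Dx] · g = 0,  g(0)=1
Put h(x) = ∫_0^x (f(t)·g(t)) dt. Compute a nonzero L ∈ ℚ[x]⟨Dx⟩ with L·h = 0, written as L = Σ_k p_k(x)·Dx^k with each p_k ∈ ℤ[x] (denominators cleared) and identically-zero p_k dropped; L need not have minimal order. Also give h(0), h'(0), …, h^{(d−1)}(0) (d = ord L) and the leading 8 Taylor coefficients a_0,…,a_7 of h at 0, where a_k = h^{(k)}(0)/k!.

f: a_k = -2, -6, -9, -9, -27/4, -81/20, -81/40, -243/280, …
g: a_k = 1, 4, 16, 64, 256, 1024, 4096, 16384, …
h₀=f·g: eliminate ⇒ L₀, order ≤ 1·1.
∫: right-multiply L₀ by Dx.
L = (7 - 12·x)·Dx + (-1 + 4·x)·Dx^2  (order 2).
h: a_k = 0, -2, -7, -65/3, -269/4, -4331/20, -86701/120, -693689/280, …
ICs: h(0) = 0, h′(0) = -2.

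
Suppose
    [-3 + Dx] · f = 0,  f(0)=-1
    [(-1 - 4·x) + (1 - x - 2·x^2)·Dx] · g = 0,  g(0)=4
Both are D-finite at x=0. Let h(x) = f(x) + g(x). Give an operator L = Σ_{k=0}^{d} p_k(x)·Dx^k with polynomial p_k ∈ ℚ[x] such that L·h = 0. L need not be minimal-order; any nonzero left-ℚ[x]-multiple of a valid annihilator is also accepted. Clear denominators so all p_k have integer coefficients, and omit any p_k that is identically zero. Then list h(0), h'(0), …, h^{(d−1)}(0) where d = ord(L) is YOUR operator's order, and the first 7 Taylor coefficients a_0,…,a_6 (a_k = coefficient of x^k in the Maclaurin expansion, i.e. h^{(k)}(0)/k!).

f: a_k = -1, -3, -9/2, -9/2, -27/8, -81/40, -81/80, …
g: a_k = 4, 4, 12, 20, 44, 84, 172, …
L₀ := lclm(L_f,L_g); ord L₀ ≤ 1+1.
L = (9 + 9·x + 126·x^2 + 72·x^3) + (3 - 30·x - 51·x^2 + 36·x^3 + 36·x^4)·Dx + (-2 + 9·x + 3·x^2 - 20·x^3 - 12·x^4)·Dx^2  (order 2).
h: a_k = 3, 1, 15/2, 31/2, 325/8, 3279/40, 13679/80, …
ICs: h(0) = 3, h′(0) = 1.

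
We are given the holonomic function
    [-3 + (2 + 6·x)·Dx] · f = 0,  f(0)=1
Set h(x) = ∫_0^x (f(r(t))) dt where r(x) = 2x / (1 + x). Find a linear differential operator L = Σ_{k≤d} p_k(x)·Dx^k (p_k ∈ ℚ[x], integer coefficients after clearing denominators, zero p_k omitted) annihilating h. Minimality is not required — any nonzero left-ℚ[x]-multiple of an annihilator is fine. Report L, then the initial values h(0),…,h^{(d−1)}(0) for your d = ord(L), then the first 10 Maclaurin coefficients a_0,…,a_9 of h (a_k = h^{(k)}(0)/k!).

f: a_k = 1, 3/2, -9/8, 27/16, -405/128, 1701/256, -15309/1024, 72171/2048, -2814669/32768, 14073345/65536, …
Change of var in L_f (x↦r) gives L₀.
h=∫h₀ ⇒ L = L₀·Dx.
L = -3·Dx + (1 + 8·x + 7·x^2)·Dx^2  (order 2).
h: a_k = 0, 1, 3/2, -5/2, 51/8, -861/40, 1379/16, -6141/16, 234975/128, -3549407/384, …
ICs: h(0) = 0, h′(0) = 1.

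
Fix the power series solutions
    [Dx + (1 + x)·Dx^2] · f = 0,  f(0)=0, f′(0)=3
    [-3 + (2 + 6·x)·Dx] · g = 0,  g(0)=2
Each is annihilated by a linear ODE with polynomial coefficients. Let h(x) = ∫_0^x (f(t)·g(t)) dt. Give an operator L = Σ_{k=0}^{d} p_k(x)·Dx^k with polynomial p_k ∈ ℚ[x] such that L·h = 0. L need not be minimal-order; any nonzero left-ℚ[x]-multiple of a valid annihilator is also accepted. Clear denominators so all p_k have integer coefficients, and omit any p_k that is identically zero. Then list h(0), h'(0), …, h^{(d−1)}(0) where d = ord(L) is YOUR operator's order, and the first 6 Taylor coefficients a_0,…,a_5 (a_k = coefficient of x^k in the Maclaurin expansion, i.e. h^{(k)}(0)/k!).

L = (21 + 9·x)·Dx + (-8 - 24·x)·Dx^2 + (4 + 28·x + 60·x^2 + 36·x^3)·Dx^3  (order 3).
h: a_k = 0, 0, 3, 2, -37/16, 3, …
ICs: h(0) = 0, h′(0) = 0, h′′(0) = 6.

f: a_k = 0, 3, -3/2, 1, -3/4, 3/5, …
g: a_k = 2, 3, -9/4, 27/8, -405/64, 1701/128, …
Sym-product of L_f,L_g gives L₀ (≤ ord 2).
h=∫h₀ ⇒ L = L₀·Dx.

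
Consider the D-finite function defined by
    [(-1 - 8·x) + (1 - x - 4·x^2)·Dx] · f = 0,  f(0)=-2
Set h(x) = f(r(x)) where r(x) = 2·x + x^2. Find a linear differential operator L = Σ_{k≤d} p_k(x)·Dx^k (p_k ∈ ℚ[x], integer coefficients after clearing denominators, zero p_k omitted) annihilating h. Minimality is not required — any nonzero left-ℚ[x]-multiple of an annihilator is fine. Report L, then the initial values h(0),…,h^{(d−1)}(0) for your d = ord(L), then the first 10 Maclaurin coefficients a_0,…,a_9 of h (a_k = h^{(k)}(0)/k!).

L = (2 + 34·x + 48·x^2 + 16·x^3) + (-1 + 2·x + 17·x^2 + 16·x^3 + 4·x^4)·Dx  (order 1).
h: a_k = -2, -4, -42, -184, -1154, -6124, -34978, -193264, -1083754, -6037140, …
ICs: h(0) = -2.

f: a_k = -2, -2, -10, -18, -58, -130, -362, -882, -2330, -5858, …
f∘r: x↦r, Dx↦Dx/r' in L_f ⇒ L₀.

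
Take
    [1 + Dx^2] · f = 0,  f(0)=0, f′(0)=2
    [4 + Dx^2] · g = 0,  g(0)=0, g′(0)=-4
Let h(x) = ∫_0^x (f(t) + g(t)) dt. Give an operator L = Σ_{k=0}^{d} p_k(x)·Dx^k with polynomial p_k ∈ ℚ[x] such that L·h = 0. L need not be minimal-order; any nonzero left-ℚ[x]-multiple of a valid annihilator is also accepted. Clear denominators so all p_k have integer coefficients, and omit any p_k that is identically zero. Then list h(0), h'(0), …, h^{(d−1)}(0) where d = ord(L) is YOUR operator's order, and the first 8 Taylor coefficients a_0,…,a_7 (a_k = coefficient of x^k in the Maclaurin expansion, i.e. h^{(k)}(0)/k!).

L = 4·Dx + 5·Dx^3 + Dx^5  (order 5).
h: a_k = 0, 0, -1, 0, 7/12, 0, -31/360, 0, …
ICs: h(0) = 0, h′(0) = 0, h′′(0) = -2, h′′′(0) = 0, h′′′′(0) = 14.

f: a_k = 0, 2, 0, -1/3, 0, 1/60, 0, -1/2520, …
g: a_k = 0, -4, 0, 8/3, 0, -8/15, 0, 16/315, …
h₀=f+g: left-lcm gives L₀, ord ≤ 4.
h=∫₀ˣh₀: take L = L₀·Dx.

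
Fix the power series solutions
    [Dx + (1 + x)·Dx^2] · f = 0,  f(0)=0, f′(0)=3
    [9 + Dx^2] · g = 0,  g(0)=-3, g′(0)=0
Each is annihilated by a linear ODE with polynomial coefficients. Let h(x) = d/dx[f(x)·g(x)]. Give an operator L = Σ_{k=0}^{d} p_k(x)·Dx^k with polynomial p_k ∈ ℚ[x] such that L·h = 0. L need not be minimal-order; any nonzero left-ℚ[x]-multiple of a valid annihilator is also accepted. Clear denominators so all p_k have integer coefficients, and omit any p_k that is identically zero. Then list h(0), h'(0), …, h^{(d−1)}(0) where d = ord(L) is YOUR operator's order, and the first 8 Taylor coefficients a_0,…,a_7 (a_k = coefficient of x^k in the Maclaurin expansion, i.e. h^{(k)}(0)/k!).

L = (13743 + 107892·x + 319302·x^2 + 475308·x^3 + 381267·x^4 + 157464·x^5 + 26244·x^6) + (4104 + 24192·x + 53460·x^2 + 56700·x^3 + 29160·x^4 + 5832·x^5)·Dx + (4020 + 27828·x + 76770·x^2 + 109512·x^3 + 85698·x^4 + 34992·x^5 + 5832·x^6)·Dx^2 + (456 + 2688·x + 5940·x^2 + 6300·x^3 + 3240·x^4 + 648·x^5)·Dx^3 + (277 + 1760·x + 4588·x^2 + 6300·x^3 + 4815·x^4 + 1944·x^5 + 324·x^6)·Dx^4  (order 4).
h: a_k = -9, 9, 225/2, -72, -747/8, 315/8, 3249/80, -207/10, …
ICs: h(0) = -9, h′(0) = 9, h′′(0) = 225, h′′′(0) = -432.

f: a_k = 0, 3, -3/2, 1, -3/4, 3/5, -1/2, 3/7, …
g: a_k = -3, 0, 27/2, 0, -81/8, 0, 243/80, 0, …
f·g: L₀ = L_f ⊗_s L_g, ord ≤ 2·2.
Differentiate: ansatz ord ≤ ord L₀ ⇒ L.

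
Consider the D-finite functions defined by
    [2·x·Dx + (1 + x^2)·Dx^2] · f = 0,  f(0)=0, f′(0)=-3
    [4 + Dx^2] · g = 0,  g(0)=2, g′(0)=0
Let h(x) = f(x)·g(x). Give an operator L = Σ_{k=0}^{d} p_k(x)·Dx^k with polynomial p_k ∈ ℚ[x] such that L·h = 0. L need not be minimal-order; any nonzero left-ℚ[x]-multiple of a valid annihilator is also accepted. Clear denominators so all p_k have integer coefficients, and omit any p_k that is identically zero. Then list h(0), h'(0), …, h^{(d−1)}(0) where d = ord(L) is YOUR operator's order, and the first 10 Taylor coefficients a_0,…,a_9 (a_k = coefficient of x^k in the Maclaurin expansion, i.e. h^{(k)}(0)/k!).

L = (160 + 464·x^2 + 464·x^4 + 256·x^6 + 64·x^8) + (96·x + 224·x^3 + 192·x^5 + 64·x^7)·Dx + (60 + 188·x^2 + 216·x^4 + 128·x^6 + 32·x^8)·Dx^2 + (24·x + 56·x^3 + 48·x^5 + 16·x^7)·Dx^3 + (5 + 18·x^2 + 25·x^4 + 16·x^6 + 4·x^8)·Dx^4  (order 4).
h: a_k = 0, -6, 0, 14, 0, -46/5, 0, 538/105, 0, -214/63, …
ICs: h(0) = 0, h′(0) = -6, h′′(0) = 0, h′′′(0) = 84.

f: a_k = 0, -3, 0, 1, 0, -3/5, 0, 3/7, 0, -1/3, …
g: a_k = 2, 0, -4, 0, 4/3, 0, -8/45, 0, 4/315, 0, …
h₀=f·g: eliminate ⇒ L₀, order ≤ 2·2.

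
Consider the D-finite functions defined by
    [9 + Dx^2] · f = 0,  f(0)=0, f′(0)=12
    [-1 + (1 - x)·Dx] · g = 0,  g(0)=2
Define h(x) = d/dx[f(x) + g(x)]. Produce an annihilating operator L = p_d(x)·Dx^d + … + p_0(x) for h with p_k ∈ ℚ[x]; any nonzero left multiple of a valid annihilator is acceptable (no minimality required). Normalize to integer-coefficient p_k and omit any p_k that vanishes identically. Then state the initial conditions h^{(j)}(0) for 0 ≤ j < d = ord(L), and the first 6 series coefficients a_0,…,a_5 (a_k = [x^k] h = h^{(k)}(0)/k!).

f: a_k = 0, 12, 0, -18, 0, 81/10, …
g: a_k = 2, 2, 2, 2, 2, 2, …
Sum ⇒ L₀ = lclm(L_f,L_g) in ℚ(x)⟨Dx⟩.
Derive L from L₀ (diff closure).
L = (126 - 108·x + 54·x^2) + (-45 + 99·x - 81·x^2 + 27·x^3)·Dx + (14 - 12·x + 6·x^2)·Dx^2 + (-5 + 11·x - 9·x^2 + 3·x^3)·Dx^3  (order 3).
h: a_k = 14, 4, -48, 8, 101/2, 12, …
ICs: h(0) = 14, h′(0) = 4, h′′(0) = -96.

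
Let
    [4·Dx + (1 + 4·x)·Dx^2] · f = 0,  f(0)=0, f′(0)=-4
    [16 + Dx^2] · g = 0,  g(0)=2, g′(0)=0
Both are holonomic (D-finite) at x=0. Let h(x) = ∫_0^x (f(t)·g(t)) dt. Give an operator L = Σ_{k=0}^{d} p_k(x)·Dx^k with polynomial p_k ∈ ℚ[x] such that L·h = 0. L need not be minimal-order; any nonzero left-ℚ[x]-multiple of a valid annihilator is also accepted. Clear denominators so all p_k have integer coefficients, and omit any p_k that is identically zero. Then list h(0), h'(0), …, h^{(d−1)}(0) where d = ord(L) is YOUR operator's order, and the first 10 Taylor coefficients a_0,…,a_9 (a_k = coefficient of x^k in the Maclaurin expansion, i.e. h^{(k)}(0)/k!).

f: a_k = 0, -4, 8, -64/3, 64, -1024/5, 2048/3, -16384/7, 8192, -262144/9, …
g: a_k = 2, 0, -16, 0, 64/3, 0, -512/45, 0, 1024/315, 0, …
Sym-product of L_f,L_g gives L₀ (≤ ord 4).
h=∫h₀ ⇒ L = L₀·Dx.
L = (-768 + 6144·x + 77824·x^2 + 262144·x^3 + 262144·x^4)·Dx + (256 + 5120·x + 24576·x^2 + 32768·x^3)·Dx^2 + (1280·x + 10752·x^2 + 32768·x^3 + 32768·x^4)·Dx^3 + (16 + 320·x + 1536·x^2 + 2048·x^3)·Dx^4 + (3 + 56·x + 368·x^2 + 1024·x^3 + 1024·x^4)·Dx^5  (order 5).
h: a_k = 0, 0, -4, 16/3, 16/3, 0, -128/5, 512/7, -7936/35, 303104/405, …
ICs: h(0) = 0, h′(0) = 0, h′′(0) = -8, h′′′(0) = 32, h′′′′(0) = 128.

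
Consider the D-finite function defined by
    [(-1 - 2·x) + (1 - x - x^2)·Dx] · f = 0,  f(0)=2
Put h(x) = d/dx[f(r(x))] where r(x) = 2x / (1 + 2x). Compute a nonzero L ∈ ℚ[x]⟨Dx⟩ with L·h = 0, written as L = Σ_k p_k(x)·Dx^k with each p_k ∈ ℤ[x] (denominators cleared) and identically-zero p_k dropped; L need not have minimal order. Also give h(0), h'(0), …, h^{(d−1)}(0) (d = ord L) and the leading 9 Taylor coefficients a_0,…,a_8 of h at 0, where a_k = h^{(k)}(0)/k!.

f: a_k = 2, 2, 4, 6, 10, 16, 26, 42, 68, …
Change of var in L_f (x↦r) gives L₀.
Differentiate: ansatz ord ≤ ord L₀ ⇒ L.
L = (4 + 24·x + 96·x^2 + 96·x^3) + (-1 - 10·x - 24·x^2 + 8·x^3 + 48·x^4)·Dx  (order 1).
h: a_k = 4, 16, 0, 128, -320, 1536, -5376, 20480, -73728, …
ICs: h(0) = 4.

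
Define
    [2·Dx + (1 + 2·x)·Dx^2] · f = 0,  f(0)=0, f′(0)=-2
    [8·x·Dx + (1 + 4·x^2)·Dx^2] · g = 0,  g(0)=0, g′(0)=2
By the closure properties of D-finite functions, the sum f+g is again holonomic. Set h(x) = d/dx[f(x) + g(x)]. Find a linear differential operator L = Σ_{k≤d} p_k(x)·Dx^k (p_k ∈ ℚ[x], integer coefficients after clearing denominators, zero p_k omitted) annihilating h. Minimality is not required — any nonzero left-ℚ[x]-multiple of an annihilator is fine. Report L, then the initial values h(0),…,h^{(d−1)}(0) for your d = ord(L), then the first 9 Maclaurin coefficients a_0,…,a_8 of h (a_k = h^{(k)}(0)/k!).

f: a_k = 0, -2, 2, -8/3, 4, -32/5, 32/3, -128/7, 32, …
g: a_k = 0, 2, 0, -8/3, 0, 32/5, 0, -128/7, 0, …
Weyl lclm of L_f,L_g ⇒ L₀ (ord ≤ 4).
Differentiate: ansatz ord ≤ ord L₀ ⇒ L.
L = (-8 - 48·x + 96·x^2 + 64·x^3) + (-8 - 16·x + 192·x^3 + 128·x^4)·Dx + (-1 + 2·x + 8·x^2 + 16·x^3 + 48·x^4 + 32·x^5)·Dx^2  (order 2).
h: a_k = 0, 4, -16, 16, 0, 64, -256, 256, 0, …
ICs: h(0) = 0, h′(0) = 4.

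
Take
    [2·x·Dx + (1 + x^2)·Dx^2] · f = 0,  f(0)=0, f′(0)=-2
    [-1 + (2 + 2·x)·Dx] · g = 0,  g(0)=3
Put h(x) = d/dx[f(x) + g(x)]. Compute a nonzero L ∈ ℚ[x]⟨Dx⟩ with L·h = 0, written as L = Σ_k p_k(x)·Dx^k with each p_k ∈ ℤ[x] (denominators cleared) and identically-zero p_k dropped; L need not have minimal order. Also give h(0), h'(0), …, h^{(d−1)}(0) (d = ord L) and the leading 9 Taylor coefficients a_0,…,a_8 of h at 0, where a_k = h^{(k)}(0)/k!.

L = (-4 - 10·x + 12·x^2 + 6·x^3) + (-11 - 16·x + 10·x^2 + 48·x^3 + 21·x^4)·Dx + (-2 + 6·x + 12·x^2 + 12·x^3 + 14·x^4 + 6·x^5)·Dx^2  (order 2).
h: a_k = -1/2, -3/4, 41/16, -15/32, -407/256, -189/512, 4789/2048, -1287/4096, -111767/65536, …
ICs: h(0) = -1/2, h′(0) = -3/4.

f: a_k = 0, -2, 0, 2/3, 0, -2/5, 0, 2/7, 0, …
g: a_k = 3, 3/2, -3/8, 3/16, -15/128, 21/256, -63/1024, 99/2048, -1287/32768, …
h₀=f+g: left-lcm gives L₀, ord ≤ 3.
h=h₀': d/dx-closure on L₀ ⇒ L.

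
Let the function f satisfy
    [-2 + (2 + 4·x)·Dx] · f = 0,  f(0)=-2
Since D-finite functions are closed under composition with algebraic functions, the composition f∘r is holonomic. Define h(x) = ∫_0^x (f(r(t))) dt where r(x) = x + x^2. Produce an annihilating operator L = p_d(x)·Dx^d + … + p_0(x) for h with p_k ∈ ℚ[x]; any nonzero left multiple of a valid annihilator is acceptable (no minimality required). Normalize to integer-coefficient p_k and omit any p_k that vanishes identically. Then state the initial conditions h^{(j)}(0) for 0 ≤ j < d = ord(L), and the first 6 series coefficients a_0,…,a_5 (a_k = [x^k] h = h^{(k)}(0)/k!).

L = (-1 - 2·x)·Dx + (1 + 2·x + 2·x^2)·Dx^2  (order 2).
h: a_k = 0, -2, -1, -1/3, 1/4, -3/20, …
ICs: h(0) = 0, h′(0) = -2.

f: a_k = -2, -2, 1, -1, 5/4, -7/4, …
Substitute x→r, Dx→(1/r')Dx; clear ⇒ L₀.
∫: right-multiply L₀ by Dx.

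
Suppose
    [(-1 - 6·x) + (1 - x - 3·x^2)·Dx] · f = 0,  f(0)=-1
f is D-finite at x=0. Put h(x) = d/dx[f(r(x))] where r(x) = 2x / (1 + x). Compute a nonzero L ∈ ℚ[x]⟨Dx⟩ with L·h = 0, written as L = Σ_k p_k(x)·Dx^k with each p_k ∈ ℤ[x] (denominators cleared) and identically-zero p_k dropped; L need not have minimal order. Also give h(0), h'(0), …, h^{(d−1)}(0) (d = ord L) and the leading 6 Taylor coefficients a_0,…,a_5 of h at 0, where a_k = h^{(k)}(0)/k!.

f: a_k = -1, -1, -4, -7, -19, -40, …
Change of var in L_f (x↦r) gives L₀.
Differentiate: ansatz ord ≤ ord L₀ ⇒ L.
L = (14 + 78·x + 546·x^2 + 338·x^3) + (-1 - 14·x + 182·x^3 + 169·x^4)·Dx  (order 1).
h: a_k = -2, -28, -78, -728, -1690, -14196, …
ICs: h(0) = -2.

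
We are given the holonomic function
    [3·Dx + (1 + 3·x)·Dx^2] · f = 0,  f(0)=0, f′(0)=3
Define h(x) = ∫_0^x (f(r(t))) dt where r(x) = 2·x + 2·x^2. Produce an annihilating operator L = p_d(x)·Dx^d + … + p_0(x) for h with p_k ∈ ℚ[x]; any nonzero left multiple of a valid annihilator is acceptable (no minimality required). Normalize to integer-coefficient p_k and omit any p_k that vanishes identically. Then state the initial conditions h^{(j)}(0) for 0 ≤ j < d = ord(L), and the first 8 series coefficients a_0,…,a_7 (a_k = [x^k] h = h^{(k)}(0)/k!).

f: a_k = 0, 3, -9/2, 9, -81/4, 243/5, -243/2, 2187/7, …
h₀=f(r): pull back L_f along r ⇒ L₀.
Integrate: L := L₀·Dx.
L = (4 + 12·x + 12·x^2)·Dx^2 + (1 + 8·x + 18·x^2 + 12·x^3)·Dx^3  (order 3).
h: a_k = 0, 0, 3, -4, 9, -126/5, 396/5, -1872/7, …
ICs: h(0) = 0, h′(0) = 0, h′′(0) = 6.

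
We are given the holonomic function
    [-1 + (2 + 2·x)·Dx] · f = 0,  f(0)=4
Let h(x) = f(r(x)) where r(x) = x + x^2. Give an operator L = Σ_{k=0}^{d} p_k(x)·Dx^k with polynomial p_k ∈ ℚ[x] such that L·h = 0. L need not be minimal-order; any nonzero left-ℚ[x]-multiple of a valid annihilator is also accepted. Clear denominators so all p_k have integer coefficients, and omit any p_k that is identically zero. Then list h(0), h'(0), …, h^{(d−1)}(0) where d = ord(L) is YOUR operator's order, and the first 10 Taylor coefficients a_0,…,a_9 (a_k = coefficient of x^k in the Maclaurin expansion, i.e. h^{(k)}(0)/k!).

L = (-1 - 2·x) + (2 + 2·x + 2·x^2)·Dx  (order 1).
h: a_k = 4, 2, 3/2, -3/4, 3/32, 15/64, -57/256, 21/512, 867/8192, -1893/16384, …
ICs: h(0) = 4.

f: a_k = 4, 2, -1/2, 1/4, -5/32, 7/64, -21/256, 33/512, -429/8192, 715/16384, …
Change of var in L_f (x↦r) gives L₀.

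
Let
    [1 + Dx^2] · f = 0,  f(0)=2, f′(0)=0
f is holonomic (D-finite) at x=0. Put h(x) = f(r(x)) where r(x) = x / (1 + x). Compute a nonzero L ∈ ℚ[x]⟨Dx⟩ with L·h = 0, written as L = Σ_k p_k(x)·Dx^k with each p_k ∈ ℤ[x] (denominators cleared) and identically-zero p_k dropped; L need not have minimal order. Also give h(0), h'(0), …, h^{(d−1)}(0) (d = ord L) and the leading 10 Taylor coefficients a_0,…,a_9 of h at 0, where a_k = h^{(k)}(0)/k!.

L = 1 + (2 + 6·x + 6·x^2 + 2·x^3)·Dx + (1 + 4·x + 6·x^2 + 4·x^3 + x^4)·Dx^2  (order 2).
h: a_k = 2, 0, -1, 2, -35/12, 11/3, -1501/360, 87/20, -16699/4032, 8791/2520, …
ICs: h(0) = 2, h′(0) = 0.

f: a_k = 2, 0, -1, 0, 1/12, 0, -1/360, 0, 1/20160, 0, …
f∘r: x↦r, Dx↦Dx/r' in L_f ⇒ L₀.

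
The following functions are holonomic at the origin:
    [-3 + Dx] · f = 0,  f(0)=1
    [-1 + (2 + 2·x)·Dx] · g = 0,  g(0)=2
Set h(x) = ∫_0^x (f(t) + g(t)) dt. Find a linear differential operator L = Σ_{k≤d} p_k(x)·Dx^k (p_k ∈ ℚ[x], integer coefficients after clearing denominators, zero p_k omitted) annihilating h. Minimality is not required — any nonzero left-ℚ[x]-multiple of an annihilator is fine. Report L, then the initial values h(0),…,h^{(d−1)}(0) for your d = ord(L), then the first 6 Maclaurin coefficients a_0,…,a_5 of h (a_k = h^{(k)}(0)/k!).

f: a_k = 1, 3, 9/2, 9/2, 27/8, 81/40, …
g: a_k = 2, 1, -1/4, 1/8, -5/64, 7/128, …
f+g: L₀ = lclm(L_f,L_g), ord ≤ 1+1.
h=∫h₀ ⇒ L = L₀·Dx.
L = (21 + 18·x)·Dx + (-37 - 72·x - 36·x^2)·Dx^2 + (10 + 22·x + 12·x^2)·Dx^3  (order 3).
h: a_k = 0, 3, 2, 17/12, 37/32, 211/320, …
ICs: h(0) = 0, h′(0) = 3, h′′(0) = 4.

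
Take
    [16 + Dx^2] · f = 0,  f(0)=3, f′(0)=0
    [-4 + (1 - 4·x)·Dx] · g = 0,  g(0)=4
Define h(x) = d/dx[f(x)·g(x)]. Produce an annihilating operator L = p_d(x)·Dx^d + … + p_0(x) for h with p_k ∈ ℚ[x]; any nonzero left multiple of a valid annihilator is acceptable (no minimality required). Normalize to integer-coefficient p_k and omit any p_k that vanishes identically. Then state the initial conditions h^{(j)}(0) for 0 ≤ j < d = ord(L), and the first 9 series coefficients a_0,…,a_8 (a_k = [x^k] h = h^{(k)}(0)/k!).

f: a_k = 3, 0, -24, 0, 32, 0, -256/15, 0, 512/105, …
g: a_k = 4, 16, 64, 256, 1024, 4096, 16384, 65536, 262144, …
Sym-product of L_f,L_g gives L₀ (≤ ord 2).
Derive L from L₀ (diff closure).
L = (-16 - 128·x + 256·x^2) + (-8 + 32·x)·Dx + (1 - 8·x + 16·x^2)·Dx^2  (order 2).
h: a_k = 48, 192, 1152, 6656, 33280, 796672/5, 11153408/15, 71385088/21, 107077632/7, …
ICs: h(0) = 48, h′(0) = 192.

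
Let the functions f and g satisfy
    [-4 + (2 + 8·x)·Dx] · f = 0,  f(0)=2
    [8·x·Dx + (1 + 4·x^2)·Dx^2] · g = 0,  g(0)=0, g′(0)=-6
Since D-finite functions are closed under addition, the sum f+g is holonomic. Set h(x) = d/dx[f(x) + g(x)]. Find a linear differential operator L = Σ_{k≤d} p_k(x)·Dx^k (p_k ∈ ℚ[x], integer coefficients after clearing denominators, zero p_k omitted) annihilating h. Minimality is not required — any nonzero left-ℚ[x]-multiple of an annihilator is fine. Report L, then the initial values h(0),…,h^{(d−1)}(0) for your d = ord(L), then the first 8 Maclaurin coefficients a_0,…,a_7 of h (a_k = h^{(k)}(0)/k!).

L = (-8 - 80·x + 96·x^2 + 192·x^3) + (-10 - 32·x - 64·x^2 + 384·x^3 + 672·x^4)·Dx + (-1 + 24·x^2 + 48·x^3 + 112·x^4 + 192·x^5)·Dx^2  (order 2).
h: a_k = -2, -8, 48, -80, 184, -1008, 4080, -13728, …
ICs: h(0) = -2, h′(0) = -8.

f: a_k = 2, 4, -4, 8, -20, 56, -168, 528, …
g: a_k = 0, -6, 0, 8, 0, -96/5, 0, 384/7, …
Weyl lclm of L_f,L_g ⇒ L₀ (ord ≤ 3).
h₀' ⇒ L via d/dx closure of L₀.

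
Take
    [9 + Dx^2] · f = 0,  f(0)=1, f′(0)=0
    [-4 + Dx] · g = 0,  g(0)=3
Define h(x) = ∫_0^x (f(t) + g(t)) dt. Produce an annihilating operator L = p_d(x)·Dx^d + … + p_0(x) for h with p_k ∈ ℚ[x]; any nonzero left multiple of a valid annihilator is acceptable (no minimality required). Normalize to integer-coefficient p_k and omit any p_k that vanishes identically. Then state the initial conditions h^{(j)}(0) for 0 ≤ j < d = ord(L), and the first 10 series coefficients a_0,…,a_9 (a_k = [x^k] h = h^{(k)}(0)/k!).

f: a_k = 1, 0, -9/2, 0, 27/8, 0, -81/80, 0, 729/4480, 0, …
g: a_k = 3, 12, 24, 32, 32, 128/5, 256/15, 1024/105, 512/105, 2048/945, …
h₀=f+g: left-lcm gives L₀, ord ≤ 3.
∫: right-multiply L₀ by Dx.
L = -36·Dx + 9·Dx^2 - 4·Dx^3 + Dx^4  (order 4).
h: a_k = 0, 4, 6, 13/2, 8, 283/40, 64/15, 3853/1680, 128/105, 67723/120960, …
ICs: h(0) = 0, h′(0) = 4, h′′(0) = 12, h′′′(0) = 39.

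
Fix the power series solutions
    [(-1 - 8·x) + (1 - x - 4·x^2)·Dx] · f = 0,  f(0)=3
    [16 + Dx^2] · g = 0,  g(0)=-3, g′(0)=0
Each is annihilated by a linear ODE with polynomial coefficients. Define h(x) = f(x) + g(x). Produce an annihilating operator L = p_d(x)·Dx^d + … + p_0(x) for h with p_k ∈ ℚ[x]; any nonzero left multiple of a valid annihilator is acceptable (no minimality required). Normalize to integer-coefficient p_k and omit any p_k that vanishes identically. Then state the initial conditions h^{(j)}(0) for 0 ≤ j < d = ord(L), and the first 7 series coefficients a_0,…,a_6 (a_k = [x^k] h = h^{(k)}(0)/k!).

f: a_k = 3, 3, 15, 27, 87, 195, 543, …
g: a_k = -3, 0, 24, 0, -32, 0, 256/15, …
Sum ⇒ L₀ = lclm(L_f,L_g) in ℚ(x)⟨Dx⟩.
L = (560 + 4608·x + 1664·x^2 + 6144·x^3 + 10240·x^4 + 16384·x^5) + (-208 + 272·x + 896·x^2 - 1408·x^3 - 1536·x^4 + 6144·x^5 + 8192·x^6)·Dx + (35 + 288·x + 104·x^2 + 384·x^3 + 640·x^4 + 1024·x^5)·Dx^2 + (-13 + 17·x + 56·x^2 - 88·x^3 - 96·x^4 + 384·x^5 + 512·x^6)·Dx^3  (order 3).
h: a_k = 0, 3, 39, 27, 55, 195, 8401/15, …
ICs: h(0) = 0, h′(0) = 3, h′′(0) = 78.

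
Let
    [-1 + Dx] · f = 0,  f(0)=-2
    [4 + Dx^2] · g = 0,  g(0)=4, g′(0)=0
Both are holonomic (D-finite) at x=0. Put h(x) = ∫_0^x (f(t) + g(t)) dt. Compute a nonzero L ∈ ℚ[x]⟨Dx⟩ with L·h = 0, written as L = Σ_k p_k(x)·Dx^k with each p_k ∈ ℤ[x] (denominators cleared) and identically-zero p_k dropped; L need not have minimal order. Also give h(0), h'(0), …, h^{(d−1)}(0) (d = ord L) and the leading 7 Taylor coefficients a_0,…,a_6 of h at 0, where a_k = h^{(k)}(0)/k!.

L = -4·Dx + 4·Dx^2 - Dx^3 + Dx^4  (order 4).
h: a_k = 0, 2, -1, -3, -1/12, 31/60, -1/360, …
ICs: h(0) = 0, h′(0) = 2, h′′(0) = -2, h′′′(0) = -18.

f: a_k = -2, -2, -1, -1/3, -1/12, -1/60, -1/360, …
g: a_k = 4, 0, -8, 0, 8/3, 0, -16/45, …
Weyl lclm of L_f,L_g ⇒ L₀ (ord ≤ 3).
Integrate: L := L₀·Dx.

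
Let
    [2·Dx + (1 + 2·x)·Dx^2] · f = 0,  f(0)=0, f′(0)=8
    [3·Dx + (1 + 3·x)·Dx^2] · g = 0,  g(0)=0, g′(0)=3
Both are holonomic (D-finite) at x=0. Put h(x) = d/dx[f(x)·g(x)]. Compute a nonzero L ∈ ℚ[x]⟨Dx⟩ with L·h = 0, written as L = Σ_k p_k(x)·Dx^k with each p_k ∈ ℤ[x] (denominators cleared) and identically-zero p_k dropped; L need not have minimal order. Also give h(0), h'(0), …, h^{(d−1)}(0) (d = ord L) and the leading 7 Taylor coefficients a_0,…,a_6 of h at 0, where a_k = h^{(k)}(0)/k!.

L = (156 + 720·x + 864·x^2) + (310 + 2244·x + 5400·x^2 + 4320·x^3)·Dx + (88 + 860·x + 3132·x^2 + 5040·x^3 + 3024·x^4)·Dx^2 + (5 + 62·x + 305·x^2 + 744·x^3 + 900·x^4 + 432·x^5)·Dx^3  (order 3).
h: a_k = 0, 48, -180, 560, -1650, 23868/5, -13748, …
ICs: h(0) = 0, h′(0) = 48, h′′(0) = -360.

f: a_k = 0, 8, -8, 32/3, -16, 128/5, -128/3, …
g: a_k = 0, 3, -9/2, 9, -81/4, 243/5, -243/2, …
L₀ := L_f ⊗_s L_g (sym. prod.), ord ≤ 4.
Derive L from L₀ (diff closure).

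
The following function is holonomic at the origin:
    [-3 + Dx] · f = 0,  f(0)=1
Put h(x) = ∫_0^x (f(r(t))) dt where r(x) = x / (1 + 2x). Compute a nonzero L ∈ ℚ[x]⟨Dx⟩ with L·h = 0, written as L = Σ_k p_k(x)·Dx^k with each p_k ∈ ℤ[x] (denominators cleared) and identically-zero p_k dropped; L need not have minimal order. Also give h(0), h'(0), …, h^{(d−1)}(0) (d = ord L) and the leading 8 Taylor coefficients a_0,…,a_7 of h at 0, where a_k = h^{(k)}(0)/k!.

L = -3·Dx + (1 + 4·x + 4·x^2)·Dx^2  (order 2).
h: a_k = 0, 1, 3/2, -1/2, -3/8, 51/40, -173/80, 1581/560, …
ICs: h(0) = 0, h′(0) = 1.

f: a_k = 1, 3, 9/2, 9/2, 27/8, 81/40, 81/80, 243/560, …
f∘r: x↦r, Dx↦Dx/r' in L_f ⇒ L₀.
h=∫h₀ ⇒ L = L₀·Dx.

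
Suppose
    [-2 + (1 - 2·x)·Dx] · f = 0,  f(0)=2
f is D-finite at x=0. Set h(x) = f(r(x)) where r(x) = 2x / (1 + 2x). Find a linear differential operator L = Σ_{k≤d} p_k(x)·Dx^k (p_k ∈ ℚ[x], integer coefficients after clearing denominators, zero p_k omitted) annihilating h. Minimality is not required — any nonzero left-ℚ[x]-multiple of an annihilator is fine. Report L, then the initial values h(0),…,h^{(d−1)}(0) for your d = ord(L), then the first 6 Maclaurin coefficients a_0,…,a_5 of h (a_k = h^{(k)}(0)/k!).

f: a_k = 2, 4, 8, 16, 32, 64, …
L₀ from L_f via x↦r, Dx↦r'^{-1}Dx.
L = 4 + (-1 + 4·x^2)·Dx  (order 1).
h: a_k = 2, 8, 16, 32, 64, 128, …
ICs: h(0) = 2.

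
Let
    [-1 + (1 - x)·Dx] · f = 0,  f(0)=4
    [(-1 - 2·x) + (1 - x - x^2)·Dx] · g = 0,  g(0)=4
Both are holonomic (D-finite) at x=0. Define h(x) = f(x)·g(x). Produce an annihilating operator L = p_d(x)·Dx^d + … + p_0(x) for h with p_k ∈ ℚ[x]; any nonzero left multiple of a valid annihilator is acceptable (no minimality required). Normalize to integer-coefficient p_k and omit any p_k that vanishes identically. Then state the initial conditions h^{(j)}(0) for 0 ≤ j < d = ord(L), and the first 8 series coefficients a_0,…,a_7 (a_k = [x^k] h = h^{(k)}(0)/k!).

L = (-2 + 3·x^2) + (1 - 2·x + x^3)·Dx  (order 1).
h: a_k = 16, 32, 64, 112, 192, 320, 528, 864, …
ICs: h(0) = 16.

f: a_k = 4, 4, 4, 4, 4, 4, 4, 4, …
g: a_k = 4, 4, 8, 12, 20, 32, 52, 84, …
Product ⇒ symmetric product L₀, ord ≤ 1.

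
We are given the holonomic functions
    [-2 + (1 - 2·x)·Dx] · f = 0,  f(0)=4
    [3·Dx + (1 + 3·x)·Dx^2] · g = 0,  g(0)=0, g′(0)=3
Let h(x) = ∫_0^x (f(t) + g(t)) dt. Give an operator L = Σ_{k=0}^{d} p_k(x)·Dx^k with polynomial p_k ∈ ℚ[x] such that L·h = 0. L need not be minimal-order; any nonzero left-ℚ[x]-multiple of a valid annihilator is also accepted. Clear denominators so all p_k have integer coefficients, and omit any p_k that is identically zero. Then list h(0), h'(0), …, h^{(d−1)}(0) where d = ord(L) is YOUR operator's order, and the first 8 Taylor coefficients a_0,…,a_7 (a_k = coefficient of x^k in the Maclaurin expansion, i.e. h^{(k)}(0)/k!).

f: a_k = 4, 8, 16, 32, 64, 128, 256, 512, …
g: a_k = 0, 3, -9/2, 9, -81/4, 243/5, -243/2, 2187/7, …
h₀=f+g: left-lcm gives L₀, ord ≤ 3.
h=∫h₀ ⇒ L = L₀·Dx.
L = (144 + 72·x)·Dx^2 + (6 + 216·x + 144·x^2)·Dx^3 + (-7 - 13·x + 36·x^2 + 36·x^3)·Dx^4  (order 4).
h: a_k = 0, 4, 11/2, 23/6, 41/4, 35/4, 883/30, 269/14, …
ICs: h(0) = 0, h′(0) = 4, h′′(0) = 11, h′′′(0) = 23.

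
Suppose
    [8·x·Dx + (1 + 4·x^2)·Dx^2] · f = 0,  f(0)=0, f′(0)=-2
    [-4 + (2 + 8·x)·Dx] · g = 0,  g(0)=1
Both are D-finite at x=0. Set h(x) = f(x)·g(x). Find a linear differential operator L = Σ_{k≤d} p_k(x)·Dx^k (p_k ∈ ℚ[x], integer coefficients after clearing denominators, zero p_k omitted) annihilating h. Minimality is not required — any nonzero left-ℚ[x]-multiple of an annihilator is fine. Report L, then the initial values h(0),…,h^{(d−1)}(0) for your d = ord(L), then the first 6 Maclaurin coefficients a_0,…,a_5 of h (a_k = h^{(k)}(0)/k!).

f: a_k = 0, -2, 0, 8/3, 0, -32/5, …
g: a_k = 1, 2, -2, 4, -10, 28, …
h₀=f·g: eliminate ⇒ L₀, order ≤ 2·1.
L = (12 - 16·x - 16·x^2) + (-4 - 8·x + 48·x^2 + 64·x^3)·Dx + (1 + 8·x + 20·x^2 + 32·x^3 + 64·x^4)·Dx^2  (order 2).
h: a_k = 0, -2, -4, 20/3, -8/3, 124/15, …
ICs: h(0) = 0, h′(0) = -2.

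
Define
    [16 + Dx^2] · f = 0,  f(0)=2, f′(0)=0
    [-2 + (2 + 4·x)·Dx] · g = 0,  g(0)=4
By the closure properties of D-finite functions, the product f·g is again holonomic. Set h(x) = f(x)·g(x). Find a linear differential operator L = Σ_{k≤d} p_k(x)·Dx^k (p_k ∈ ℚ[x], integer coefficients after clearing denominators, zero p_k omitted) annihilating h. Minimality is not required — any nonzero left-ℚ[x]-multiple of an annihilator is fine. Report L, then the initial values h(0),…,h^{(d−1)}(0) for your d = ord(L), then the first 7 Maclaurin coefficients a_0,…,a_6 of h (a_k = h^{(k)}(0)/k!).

f: a_k = 2, 0, -16, 0, 64/3, 0, -512/45, …
g: a_k = 4, 4, -2, 2, -5/2, 7/2, -21/4, …
Product ⇒ symmetric product L₀, ord ≤ 2.
L = (19 + 64·x + 64·x^2) + (-2 - 4·x)·Dx + (1 + 4·x + 4·x^2)·Dx^2  (order 2).
h: a_k = 8, 8, -68, -60, 337/3, 181/3, -5281/90, …
ICs: h(0) = 8, h′(0) = 8.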